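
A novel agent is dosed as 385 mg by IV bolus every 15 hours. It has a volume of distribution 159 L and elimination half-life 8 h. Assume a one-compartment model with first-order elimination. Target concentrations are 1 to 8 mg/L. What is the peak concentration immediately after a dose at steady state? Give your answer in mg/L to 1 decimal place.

Over one 15-h interval, 15/8 ≈ 1.875 half-lives elapse, leaving f ≈ 0.2726 of each dose.
Accumulation ratio R = 1/(1 − f) ≈ 1/0.7274 ≈ 1.3748.
Single-dose peak C₀ = D/Vd = 385/159 ≈ 2.421 mg/L.
Steady-state peak Cmax,ss = C₀·R ≈ 2.421 × 1.3748 ≈ 3.328 mg/L.
Peak 3.3 mg/L vs MTC 8 mg/L: below toxic threshold.

3.3 mg/L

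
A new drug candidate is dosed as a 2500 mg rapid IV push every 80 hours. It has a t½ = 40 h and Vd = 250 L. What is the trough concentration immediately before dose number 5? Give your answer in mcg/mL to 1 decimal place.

f = (1/2)^(τ/t½) = (1/2)^(80/40) ≈ 0.2500.
C₀ = D/Vd = 2500/250 ≈ 10.000 mcg/mL.
Before the 5th dose, 4 doses have been given. Superposition: Cmin = C₀·(f + f² + … + f^4).
≈ 10.000 × (0.2500 + 0.0625 + 0.0156 + 0.0039) ≈ 10.000 × 0.3320 ≈ 3.320 mcg/mL.

3.3 mcg/mL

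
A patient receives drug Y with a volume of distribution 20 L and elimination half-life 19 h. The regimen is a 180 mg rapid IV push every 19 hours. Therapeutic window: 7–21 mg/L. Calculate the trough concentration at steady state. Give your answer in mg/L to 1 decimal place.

9.0 mg/L

τ = 19 h = 1 half-life, so f = (1/2)^1 = 0.5.
At steady state, R = 1/(1 − 0.5) = 2/1.
Single-dose peak C₀ = D/Vd = 180/20 = 9 mg/L.
Steady-state peak Cmax,ss = C₀·R = 9 × 2/1 ≈ 18.000 mg/L.
Steady-state trough Cmin,ss = Cmax,ss·f ≈ 18.000 × 0.5 ≈ 9.000 mg/L.
Trough 9.0 mg/L vs MEC 7 mg/L: adequate.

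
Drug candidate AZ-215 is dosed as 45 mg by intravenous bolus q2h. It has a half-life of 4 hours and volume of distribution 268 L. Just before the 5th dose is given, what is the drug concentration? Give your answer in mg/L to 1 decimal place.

0.3 mg/L

f = (1/2)^(τ/t½) = (1/2)^(2/4) ≈ 0.7071.
C₀ = D/Vd = 45/268 ≈ 0.168 mg/L.
Before the 5th dose, 4 doses have been given. Superposition: Cmin = C₀·(f + f² + … + f^4).
≈ 0.168 × (0.7071 + 0.5000 + 0.3535 + 0.2500) ≈ 0.168 × 1.8106 ≈ 0.304 mg/L.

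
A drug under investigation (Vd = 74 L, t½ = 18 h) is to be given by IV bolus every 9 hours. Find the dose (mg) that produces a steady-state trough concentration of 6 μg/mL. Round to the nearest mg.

τ/t½ = 9/18 ≈ 0.5, so f = (1/2)^(9/18) ≈ 0.707107.
Cmin,ss = (D/Vd)·f/(1−f), so D = Cmin,ss·Vd·(1−f)/f.
D = 6 × 74 × (1−f)/f ≈ 6 × 74 × 0.41421 ≈ 183.91 mg.

184 mg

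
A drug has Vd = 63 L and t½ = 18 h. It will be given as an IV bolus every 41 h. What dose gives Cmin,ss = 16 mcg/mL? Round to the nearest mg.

τ/t½ = 41/18 ≈ 2.2778, so f = (1/2)^(41/18) ≈ 0.206215.
Cmin,ss = (D/Vd)·f/(1−f), so D = Cmin,ss·Vd·(1−f)/f.
D = 16 × 63 × (1−f)/f ≈ 16 × 63 × 3.84931 ≈ 3880.10 mg.

3880 mg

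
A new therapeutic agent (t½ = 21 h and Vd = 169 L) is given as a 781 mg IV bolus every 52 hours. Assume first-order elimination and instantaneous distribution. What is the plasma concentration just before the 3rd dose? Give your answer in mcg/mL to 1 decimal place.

f = (1/2)^(τ/t½) = (1/2)^(52/21) ≈ 0.1797.
C₀ = D/Vd = 781/169 ≈ 4.621 mcg/mL.
Before the 3rd dose, 2 doses have been given. Superposition: Cmin = C₀·(f + f²).
≈ 4.621 × (0.1797 + 0.0323) ≈ 4.621 × 0.2120 ≈ 0.980 mcg/mL.

1.0 mcg/mL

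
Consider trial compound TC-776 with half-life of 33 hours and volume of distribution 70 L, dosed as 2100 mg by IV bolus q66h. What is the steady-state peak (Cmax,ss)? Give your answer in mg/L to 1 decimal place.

40.0 mg/L

τ = 66 h = 2 half-lives, so f = (1/2)^2 = 0.25.
Accumulation ratio R = 1/(1 − f) = 1/0.75 = 4/3.
Single-dose peak C₀ = D/Vd = 2100/70 = 30 mg/L.
Steady-state peak Cmax,ss = C₀·R = 30 × 4/3 ≈ 40.000 mg/L.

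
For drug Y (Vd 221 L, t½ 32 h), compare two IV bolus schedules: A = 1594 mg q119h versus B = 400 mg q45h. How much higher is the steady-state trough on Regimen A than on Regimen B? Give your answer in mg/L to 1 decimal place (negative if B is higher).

-0.5 mg/L

Regimen A: f = (1/2)^(119/32) ≈ 0.0760; Cmin,ss = (1594/221)·f/(1−f) ≈ 0.593 mg/L.
Regimen B: f = (1/2)^(45/32) ≈ 0.3773; Cmin,ss = (400/221)·f/(1−f) ≈ 1.097 mg/L.
Difference ≈ 0.593 − 1.097 ≈ -0.504 mg/L.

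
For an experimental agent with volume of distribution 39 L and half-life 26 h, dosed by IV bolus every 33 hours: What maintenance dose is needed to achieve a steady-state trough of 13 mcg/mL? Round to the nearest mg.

τ/t½ = 33/26 ≈ 1.2692, so f = (1/2)^(33/26) ≈ 0.414881.
Cmin,ss = (D/Vd)·f/(1−f), so D = Cmin,ss·Vd·(1−f)/f.
D = 13 × 39 × (1−f)/f ≈ 13 × 39 × 1.41033 ≈ 715.04 mg.

715 mg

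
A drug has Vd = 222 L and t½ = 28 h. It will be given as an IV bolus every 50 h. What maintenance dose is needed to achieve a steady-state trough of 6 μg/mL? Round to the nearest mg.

3261 mg

τ/t½ = 50/28 ≈ 1.7857, so f = (1/2)^(50/28) ≈ 0.290032.
Cmin,ss = (D/Vd)·f/(1−f), so D = Cmin,ss·Vd·(1−f)/f.
D = 6 × 222 × (1−f)/f ≈ 6 × 222 × 2.44790 ≈ 3260.60 mg.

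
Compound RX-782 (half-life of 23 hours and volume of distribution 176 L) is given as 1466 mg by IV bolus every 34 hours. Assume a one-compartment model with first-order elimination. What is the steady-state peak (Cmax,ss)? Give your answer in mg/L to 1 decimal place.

τ/t½ = 34/23 ≈ 1.4783, so fraction remaining f = (1/2)^(34/23) ≈ 0.3589.
At steady state, accumulation factor R = 1/(1 − e^(−kτ)) ≈ 1.5598.
Single-dose peak C₀ = D/Vd = 1466/176 ≈ 8.330 mg/L.
Cmax,ss = C₀/(1 − f) ≈ 8.330/0.6411 ≈ 12.993 mg/L.

13.0 mg/L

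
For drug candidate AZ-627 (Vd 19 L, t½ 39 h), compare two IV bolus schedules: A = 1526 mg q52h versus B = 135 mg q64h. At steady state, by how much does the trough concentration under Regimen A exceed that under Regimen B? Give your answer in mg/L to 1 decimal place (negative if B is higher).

49.5 mg/L

Regimen A: f = (1/2)^(52/39) ≈ 0.3969; Cmin,ss = (1526/19)·f/(1−f) ≈ 52.856 mg/L.
Regimen B: f = (1/2)^(64/39) ≈ 0.3206; Cmin,ss = (135/19)·f/(1−f) ≈ 3.353 mg/L.
Difference ≈ 52.856 − 3.353 ≈ 49.503 mg/L.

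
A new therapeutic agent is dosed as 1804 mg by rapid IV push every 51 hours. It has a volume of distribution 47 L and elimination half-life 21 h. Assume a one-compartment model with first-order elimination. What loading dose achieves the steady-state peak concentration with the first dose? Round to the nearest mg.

2216 mg

f = (1/2)^(51/21) ≈ 0.185749; accumulation ratio R = 1/(1−f) ≈ 1.22812.
Loading dose to hit Cmax,ss on first dose: D_load = D_maint·R ≈ 1804 × 1.22812 ≈ 2215.53 mg.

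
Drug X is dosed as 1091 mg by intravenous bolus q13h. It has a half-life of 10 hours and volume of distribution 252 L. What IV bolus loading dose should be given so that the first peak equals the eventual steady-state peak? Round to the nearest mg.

1837 mg

f = (1/2)^(13/10) ≈ 0.406126; accumulation ratio R = 1/(1−f) ≈ 1.68386.
Loading dose to hit Cmax,ss on first dose: D_load = D_maint·R ≈ 1091 × 1.68386 ≈ 1837.09 mg.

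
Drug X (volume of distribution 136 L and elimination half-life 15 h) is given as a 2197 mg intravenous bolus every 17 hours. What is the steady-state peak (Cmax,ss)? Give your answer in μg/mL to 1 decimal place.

29.7 μg/mL

k = ln2/t½ = ln2/15 ≈ 0.046210 h⁻¹; fraction remaining f = e^(−kτ) = e^(−0.046210×17) ≈ 0.4559.
At steady state, accumulation factor R = 1/(1 − e^(−kτ)) ≈ 1.8379.
Single-dose peak C₀ = D/Vd = 2197/136 ≈ 16.154 μg/mL.
Steady-state peak Cmax,ss = C₀·R ≈ 16.154 × 1.8379 ≈ 29.689 μg/mL.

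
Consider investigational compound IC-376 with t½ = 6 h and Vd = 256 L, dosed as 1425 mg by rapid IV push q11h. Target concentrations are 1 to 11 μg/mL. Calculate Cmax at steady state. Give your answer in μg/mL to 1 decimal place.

k = ln2/t½ = ln2/6 ≈ 0.115525 h⁻¹; fraction remaining f = e^(−kτ) = e^(−0.115525×11) ≈ 0.2806.
Accumulation ratio R = 1/(1 − f) ≈ 1/0.7194 ≈ 1.3900.
Single-dose peak C₀ = D/Vd = 1425/256 ≈ 5.566 μg/mL.
Steady-state peak Cmax,ss = C₀·R ≈ 5.566 × 1.3900 ≈ 7.737 μg/mL.
Peak 7.7 μg/mL vs MTC 11 μg/mL: below toxic threshold.

7.7 μg/mL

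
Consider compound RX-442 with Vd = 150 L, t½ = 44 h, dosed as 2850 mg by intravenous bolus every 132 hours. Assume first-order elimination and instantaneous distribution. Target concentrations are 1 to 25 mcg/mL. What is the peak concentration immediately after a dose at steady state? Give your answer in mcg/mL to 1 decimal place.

The dosing interval is 3 half-lives, so f = 2^(−3) = 0.125.
Accumulation ratio R = 1/(1 − f) = 1/0.875 = 8/7.
Single-dose peak C₀ = D/Vd = 2850/150 = 19 mcg/mL.
Steady-state peak Cmax,ss = C₀·R = 19 × 8/7 ≈ 21.714 mcg/mL.
Peak 21.7 mcg/mL vs MTC 25 mcg/mL: below toxic threshold.

21.7 mcg/mL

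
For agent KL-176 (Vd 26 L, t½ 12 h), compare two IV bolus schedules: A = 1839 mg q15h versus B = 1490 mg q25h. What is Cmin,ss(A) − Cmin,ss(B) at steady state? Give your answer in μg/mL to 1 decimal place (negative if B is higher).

Regimen A: f = (1/2)^(15/12) ≈ 0.4204; Cmin,ss = (1839/26)·f/(1−f) ≈ 51.303 μg/mL.
Regimen B: f = (1/2)^(25/12) ≈ 0.2360; Cmin,ss = (1490/26)·f/(1−f) ≈ 17.702 μg/mL.
Difference ≈ 51.303 − 17.702 ≈ 33.601 μg/mL.

33.6 μg/mL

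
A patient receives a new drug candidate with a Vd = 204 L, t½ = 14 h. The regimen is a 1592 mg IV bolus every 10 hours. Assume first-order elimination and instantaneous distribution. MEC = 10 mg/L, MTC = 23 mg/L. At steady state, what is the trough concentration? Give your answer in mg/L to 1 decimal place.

12.2 mg/L

Over one 10-h interval, 10/14 ≈ 0.71429 half-lives elapse, leaving f ≈ 0.6095 of each dose.
Accumulation ratio R = 1/(1 − f) ≈ 1/0.3905 ≈ 2.5608.
Each bolus raises the concentration by D/Vd = 1592/204 ≈ 7.804 mg/L.
Cmax,ss = C₀/(1 − f) ≈ 7.804/0.3905 ≈ 19.985 mg/L.
One interval later, Cmin,ss = Cmax,ss·e^(−kτ) ≈ 19.985 × 0.6095 ≈ 12.181 mg/L.
Trough 12.2 mg/L vs MEC 10 mg/L: adequate.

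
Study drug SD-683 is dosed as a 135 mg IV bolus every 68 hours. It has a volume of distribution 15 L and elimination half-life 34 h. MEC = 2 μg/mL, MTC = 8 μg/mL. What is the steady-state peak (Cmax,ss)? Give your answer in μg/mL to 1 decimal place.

τ = 68 h = 2 half-lives, so f = (1/2)^2 = 0.25.
At steady state, R = 1/(1 − 0.25) = 4/3.
Single-dose peak C₀ = D/Vd = 135/15 = 9 μg/mL.
Steady-state peak Cmax,ss = C₀·R = 9 × 4/3 ≈ 12.000 μg/mL.
Peak 12.0 μg/mL vs MTC 8 μg/mL: exceeds toxic threshold.

12.0 μg/mL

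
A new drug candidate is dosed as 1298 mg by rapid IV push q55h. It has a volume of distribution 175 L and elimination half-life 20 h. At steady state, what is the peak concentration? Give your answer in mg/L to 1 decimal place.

8.7 mg/L

k = ln2/t½ = ln2/20 ≈ 0.034657 h⁻¹; fraction remaining f = e^(−kτ) = e^(−0.034657×55) ≈ 0.1487.
At steady state, accumulation factor R = 1/(1 − e^(−kτ)) ≈ 1.1747.
Single-dose peak C₀ = D/Vd = 1298/175 ≈ 7.417 mg/L.
Steady-state peak Cmax,ss = C₀·R ≈ 7.417 × 1.1747 ≈ 8.713 mg/L.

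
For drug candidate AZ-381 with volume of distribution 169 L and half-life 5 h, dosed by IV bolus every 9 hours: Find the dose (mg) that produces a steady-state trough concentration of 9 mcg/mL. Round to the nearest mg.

τ/t½ = 9/5 ≈ 1.8, so f = (1/2)^(9/5) ≈ 0.287175.
Cmin,ss = (D/Vd)·f/(1−f), so D = Cmin,ss·Vd·(1−f)/f.
D = 9 × 169 × (1−f)/f ≈ 9 × 169 × 2.48220 ≈ 3775.43 mg.

3775 mg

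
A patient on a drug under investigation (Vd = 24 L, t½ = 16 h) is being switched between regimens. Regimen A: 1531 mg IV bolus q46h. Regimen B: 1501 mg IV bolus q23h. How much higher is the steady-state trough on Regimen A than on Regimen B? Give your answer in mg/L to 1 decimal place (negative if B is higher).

-26.5 mg/L

Regimen A: f = (1/2)^(46/16) ≈ 0.1363; Cmin,ss = (1531/24)·f/(1−f) ≈ 10.067 mg/L.
Regimen B: f = (1/2)^(23/16) ≈ 0.3692; Cmin,ss = (1501/24)·f/(1−f) ≈ 36.605 mg/L.
Difference ≈ 10.067 − 36.605 ≈ -26.538 mg/L.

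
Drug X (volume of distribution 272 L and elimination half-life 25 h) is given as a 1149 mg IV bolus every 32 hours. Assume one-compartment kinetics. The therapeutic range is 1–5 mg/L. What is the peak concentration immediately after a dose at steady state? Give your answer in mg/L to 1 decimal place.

k = ln2/t½ = ln2/25 ≈ 0.027726 h⁻¹; fraction remaining f = e^(−kτ) = e^(−0.027726×32) ≈ 0.4118.
Accumulation ratio R = 1/(1 − f) ≈ 1/0.5882 ≈ 1.7001.
Single-dose peak C₀ = D/Vd = 1149/272 ≈ 4.224 mg/L.
Steady-state peak Cmax,ss = C₀·R ≈ 4.224 × 1.7001 ≈ 7.181 mg/L.
Peak 7.2 mg/L vs MTC 5 mg/L: exceeds toxic threshold.

7.2 mg/L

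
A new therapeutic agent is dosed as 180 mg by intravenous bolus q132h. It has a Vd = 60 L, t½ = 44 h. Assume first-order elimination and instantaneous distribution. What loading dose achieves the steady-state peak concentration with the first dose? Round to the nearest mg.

f = (1/2)^(132/44) ≈ 0.125000; accumulation ratio R = 1/(1−f) ≈ 1.14286.
Loading dose to hit Cmax,ss on first dose: D_load = D_maint·R ≈ 180 × 1.14286 ≈ 205.71 mg.

206 mg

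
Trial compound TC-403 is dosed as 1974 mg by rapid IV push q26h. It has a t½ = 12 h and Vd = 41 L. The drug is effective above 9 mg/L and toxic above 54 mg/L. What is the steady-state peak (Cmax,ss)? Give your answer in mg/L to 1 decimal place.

61.9 mg/L

τ/t½ = 26/12 ≈ 2.1667, so fraction remaining f = (1/2)^(26/12) ≈ 0.2227.
At steady state, accumulation factor R = 1/(1 − e^(−kτ)) ≈ 1.2865.
Each bolus raises the concentration by D/Vd = 1974/41 ≈ 48.146 mg/L.
Cmax,ss = C₀/(1 − f) ≈ 48.146/0.7773 ≈ 61.940 mg/L.
Peak 61.9 mg/L vs MTC 54 mg/L: exceeds toxic threshold.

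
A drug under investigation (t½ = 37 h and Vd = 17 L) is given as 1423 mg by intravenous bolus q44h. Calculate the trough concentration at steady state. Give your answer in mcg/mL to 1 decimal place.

65.4 mcg/mL

k = ln2/t½ = ln2/37 ≈ 0.018734 h⁻¹; fraction remaining f = e^(−kτ) = e^(−0.018734×44) ≈ 0.4385.
At steady state, accumulation factor R = 1/(1 − e^(−kτ)) ≈ 1.7809.
Single-dose peak C₀ = D/Vd = 1423/17 ≈ 83.706 mcg/mL.
Steady-state peak Cmax,ss = C₀·R ≈ 83.706 × 1.7809 ≈ 149.072 mcg/mL.
Steady-state trough Cmin,ss = Cmax,ss·f ≈ 149.072 × 0.4385 ≈ 65.368 mcg/mL.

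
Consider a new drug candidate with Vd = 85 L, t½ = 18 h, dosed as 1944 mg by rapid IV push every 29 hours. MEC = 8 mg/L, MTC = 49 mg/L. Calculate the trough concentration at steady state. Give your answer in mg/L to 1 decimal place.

11.1 mg/L

Over one 29-h interval, 29/18 ≈ 1.6111 half-lives elapse, leaving f ≈ 0.3273 of each dose.
Single-dose peak C₀ = D/Vd = 1944/85 ≈ 22.871 mg/L.
Steady-state trough Cmin,ss = C₀·f/(1−f) ≈ 22.871 × 0.3273/0.6727 ≈ 11.128 mg/L.
Trough 11.1 mg/L vs MEC 8 mg/L: adequate.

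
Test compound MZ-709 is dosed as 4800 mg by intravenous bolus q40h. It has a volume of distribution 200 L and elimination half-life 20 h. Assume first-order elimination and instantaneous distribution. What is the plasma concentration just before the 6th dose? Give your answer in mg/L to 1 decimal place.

8.0 mg/L

f = (1/2)^(τ/t½) = (1/2)^(40/20) ≈ 0.2500.
C₀ = D/Vd = 4800/200 ≈ 24.000 mg/L.
Before the 6th dose, 5 doses have been given. Superposition: Cmin = C₀·(f + f² + … + f^5).
≈ 24.000 × (0.2500 + 0.0625 + 0.0156 + 0.0039 + 0.0010) ≈ 24.000 × 0.3330 ≈ 7.992 mg/L.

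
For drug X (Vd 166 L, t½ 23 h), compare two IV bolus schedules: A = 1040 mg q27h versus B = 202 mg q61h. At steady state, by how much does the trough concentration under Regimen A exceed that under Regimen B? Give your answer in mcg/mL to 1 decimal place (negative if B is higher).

Regimen A: f = (1/2)^(27/23) ≈ 0.4432; Cmin,ss = (1040/166)·f/(1−f) ≈ 4.987 mcg/mL.
Regimen B: f = (1/2)^(61/23) ≈ 0.1591; Cmin,ss = (202/166)·f/(1−f) ≈ 0.230 mcg/mL.
Difference ≈ 4.987 − 0.230 ≈ 4.757 mcg/mL.

4.8 mcg/mL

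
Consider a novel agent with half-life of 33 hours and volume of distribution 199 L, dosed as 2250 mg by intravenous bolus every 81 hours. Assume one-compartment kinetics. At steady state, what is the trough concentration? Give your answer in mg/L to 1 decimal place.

2.5 mg/L

Over one 81-h interval, 81/33 ≈ 2.4545 half-lives elapse, leaving f ≈ 0.1824 of each dose.
Accumulation ratio R = 1/(1 − f) ≈ 1/0.8176 ≈ 1.2231.
Single-dose peak C₀ = D/Vd = 2250/199 ≈ 11.307 mg/L.
Steady-state peak Cmax,ss = C₀·R ≈ 11.307 × 1.2231 ≈ 13.830 mg/L.
Steady-state trough Cmin,ss = Cmax,ss·f ≈ 13.830 × 0.1824 ≈ 2.523 mg/L.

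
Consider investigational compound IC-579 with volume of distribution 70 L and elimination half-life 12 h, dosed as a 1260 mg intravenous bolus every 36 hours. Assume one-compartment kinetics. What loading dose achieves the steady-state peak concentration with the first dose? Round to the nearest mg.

f = (1/2)^(36/12) ≈ 0.125000; accumulation ratio R = 1/(1−f) ≈ 1.14286.
Loading dose to hit Cmax,ss on first dose: D_load = D_maint·R ≈ 1260 × 1.14286 ≈ 1440.00 mg.

1440 mg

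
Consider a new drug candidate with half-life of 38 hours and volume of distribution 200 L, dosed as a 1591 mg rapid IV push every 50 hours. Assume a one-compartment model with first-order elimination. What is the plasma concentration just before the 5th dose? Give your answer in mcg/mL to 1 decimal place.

f = (1/2)^(τ/t½) = (1/2)^(50/38) ≈ 0.4017.
C₀ = D/Vd = 1591/200 ≈ 7.955 mcg/mL.
Before the 5th dose, 4 doses have been given. Superposition: Cmin = C₀·(f + f² + … + f^4).
≈ 7.955 × (0.4017 + 0.1614 + 0.0648 + 0.0260) ≈ 7.955 × 0.6539 ≈ 5.202 mcg/mL.

5.2 mcg/mL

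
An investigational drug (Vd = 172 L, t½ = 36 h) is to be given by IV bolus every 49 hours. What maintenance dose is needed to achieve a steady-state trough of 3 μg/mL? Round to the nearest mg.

810 mg

τ/t½ = 49/36 ≈ 1.3611, so f = (1/2)^(49/36) ≈ 0.389282.
Cmin,ss = (D/Vd)·f/(1−f), so D = Cmin,ss·Vd·(1−f)/f.
D = 3 × 172 × (1−f)/f ≈ 3 × 172 × 1.56883 ≈ 809.52 mg.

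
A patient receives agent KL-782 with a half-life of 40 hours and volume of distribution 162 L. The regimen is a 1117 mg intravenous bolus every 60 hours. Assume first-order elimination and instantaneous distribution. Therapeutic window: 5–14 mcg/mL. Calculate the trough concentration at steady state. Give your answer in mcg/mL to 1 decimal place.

τ/t½ = 60/40 ≈ 1.5, so fraction remaining f = (1/2)^(60/40) ≈ 0.3536.
At steady state, accumulation factor R = 1/(1 − e^(−kτ)) ≈ 1.5470.
Each bolus raises the concentration by D/Vd = 1117/162 ≈ 6.895 mcg/mL.
Steady-state peak Cmax,ss = C₀·R ≈ 6.895 × 1.5470 ≈ 10.667 mcg/mL.
One interval later, Cmin,ss = Cmax,ss·e^(−kτ) ≈ 10.667 × 0.3536 ≈ 3.772 mcg/mL.
Trough 3.8 mcg/mL vs MEC 5 mcg/mL: subtherapeutic.

3.8 mcg/mL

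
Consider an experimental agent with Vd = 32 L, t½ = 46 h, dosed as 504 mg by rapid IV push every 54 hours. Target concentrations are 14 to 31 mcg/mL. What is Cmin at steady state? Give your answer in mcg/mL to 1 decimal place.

k = ln2/t½ = ln2/46 ≈ 0.015068 h⁻¹; fraction remaining f = e^(−kτ) = e^(−0.015068×54) ≈ 0.4432.
Single-dose peak C₀ = D/Vd = 504/32 ≈ 15.750 mcg/mL.
Steady-state trough Cmin,ss = C₀·f/(1−f) ≈ 15.750 × 0.4432/0.5568 ≈ 12.537 mcg/mL.
Trough 12.5 mcg/mL vs MEC 14 mcg/mL: subtherapeutic.

12.5 mcg/mL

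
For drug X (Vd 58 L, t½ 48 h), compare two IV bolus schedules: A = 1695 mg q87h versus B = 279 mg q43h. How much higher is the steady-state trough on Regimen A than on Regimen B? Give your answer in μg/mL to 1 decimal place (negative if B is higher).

6.0 μg/mL

Regimen A: f = (1/2)^(87/48) ≈ 0.2847; Cmin,ss = (1695/58)·f/(1−f) ≈ 11.632 μg/mL.
Regimen B: f = (1/2)^(43/48) ≈ 0.5374; Cmin,ss = (279/58)·f/(1−f) ≈ 5.588 μg/mL.
Difference ≈ 11.632 − 5.588 ≈ 6.044 μg/mL.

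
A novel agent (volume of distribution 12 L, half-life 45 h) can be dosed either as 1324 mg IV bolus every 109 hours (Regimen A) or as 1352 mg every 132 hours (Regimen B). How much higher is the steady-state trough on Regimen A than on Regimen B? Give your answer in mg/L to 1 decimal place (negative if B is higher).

8.3 mg/L

Regimen A: f = (1/2)^(109/45) ≈ 0.1866; Cmin,ss = (1324/12)·f/(1−f) ≈ 25.311 mg/L.
Regimen B: f = (1/2)^(132/45) ≈ 0.1309; Cmin,ss = (1352/12)·f/(1−f) ≈ 16.969 mg/L.
Difference ≈ 25.311 − 16.969 ≈ 8.342 mg/L.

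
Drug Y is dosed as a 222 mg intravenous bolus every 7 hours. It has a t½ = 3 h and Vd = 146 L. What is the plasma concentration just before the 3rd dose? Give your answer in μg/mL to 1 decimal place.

f = (1/2)^(τ/t½) = (1/2)^(7/3) ≈ 0.1984.
C₀ = D/Vd = 222/146 ≈ 1.521 μg/mL.
Before the 3rd dose, 2 doses have been given. Superposition: Cmin = C₀·(f + f²).
≈ 1.521 × (0.1984 + 0.0394) ≈ 1.521 × 0.2378 ≈ 0.362 μg/mL.

0.4 μg/mL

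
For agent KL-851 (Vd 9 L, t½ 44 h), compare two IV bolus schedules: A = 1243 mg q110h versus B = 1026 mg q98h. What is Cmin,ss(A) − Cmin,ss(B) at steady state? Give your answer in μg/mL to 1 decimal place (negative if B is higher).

-1.3 μg/mL

Regimen A: f = (1/2)^(110/44) ≈ 0.1768; Cmin,ss = (1243/9)·f/(1−f) ≈ 29.662 μg/mL.
Regimen B: f = (1/2)^(98/44) ≈ 0.2136; Cmin,ss = (1026/9)·f/(1−f) ≈ 30.964 μg/mL.
Difference ≈ 29.662 − 30.964 ≈ -1.302 μg/mL.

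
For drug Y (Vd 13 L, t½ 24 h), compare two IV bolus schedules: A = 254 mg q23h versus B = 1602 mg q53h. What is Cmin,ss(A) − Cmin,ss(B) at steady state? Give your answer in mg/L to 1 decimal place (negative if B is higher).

-13.3 mg/L

Regimen A: f = (1/2)^(23/24) ≈ 0.5147; Cmin,ss = (254/13)·f/(1−f) ≈ 20.722 mg/L.
Regimen B: f = (1/2)^(53/24) ≈ 0.2164; Cmin,ss = (1602/13)·f/(1−f) ≈ 34.032 mg/L.
Difference ≈ 20.722 − 34.032 ≈ -13.310 mg/L.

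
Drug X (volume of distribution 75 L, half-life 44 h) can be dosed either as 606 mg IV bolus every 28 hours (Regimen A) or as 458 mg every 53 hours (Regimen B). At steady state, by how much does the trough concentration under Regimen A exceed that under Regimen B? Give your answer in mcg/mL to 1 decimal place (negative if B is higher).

Regimen A: f = (1/2)^(28/44) ≈ 0.6433; Cmin,ss = (606/75)·f/(1−f) ≈ 14.572 mcg/mL.
Regimen B: f = (1/2)^(53/44) ≈ 0.4339; Cmin,ss = (458/75)·f/(1−f) ≈ 4.681 mcg/mL.
Difference ≈ 14.572 − 4.681 ≈ 9.891 mcg/mL.

9.9 mcg/mL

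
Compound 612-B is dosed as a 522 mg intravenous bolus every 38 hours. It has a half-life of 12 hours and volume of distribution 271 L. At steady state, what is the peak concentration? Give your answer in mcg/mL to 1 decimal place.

k = ln2/t½ = ln2/12 ≈ 0.057762 h⁻¹; fraction remaining f = e^(−kτ) = e^(−0.057762×38) ≈ 0.1114.
Accumulation ratio R = 1/(1 − f) ≈ 1/0.8886 ≈ 1.1254.
Each bolus raises the concentration by D/Vd = 522/271 ≈ 1.926 mcg/mL.
Steady-state peak Cmax,ss = C₀·R ≈ 1.926 × 1.1254 ≈ 2.168 mcg/mL.

2.2 mcg/mL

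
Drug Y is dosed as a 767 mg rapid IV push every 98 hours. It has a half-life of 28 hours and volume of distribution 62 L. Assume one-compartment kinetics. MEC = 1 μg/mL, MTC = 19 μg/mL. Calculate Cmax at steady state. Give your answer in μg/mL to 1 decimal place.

13.6 μg/mL

Over one 98-h interval, 98/28 ≈ 3.5 half-lives elapse, leaving f ≈ 0.0884 of each dose.
Accumulation ratio R = 1/(1 − f) ≈ 1/0.9116 ≈ 1.0970.
Single-dose peak C₀ = D/Vd = 767/62 ≈ 12.371 μg/mL.
Steady-state peak Cmax,ss = C₀·R ≈ 12.371 × 1.0970 ≈ 13.571 μg/mL.
Peak 13.6 μg/mL vs MTC 19 μg/mL: below toxic threshold.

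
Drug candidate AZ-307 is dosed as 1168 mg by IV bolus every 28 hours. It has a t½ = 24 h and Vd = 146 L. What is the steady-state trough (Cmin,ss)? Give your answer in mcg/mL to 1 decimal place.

6.4 mcg/mL

τ/t½ = 28/24 ≈ 1.1667, so fraction remaining f = (1/2)^(28/24) ≈ 0.4454.
At steady state, accumulation factor R = 1/(1 − e^(−kτ)) ≈ 1.8031.
Single-dose peak C₀ = D/Vd = 1168/146 ≈ 8.000 mcg/mL.
Steady-state peak Cmax,ss = C₀·R ≈ 8.000 × 1.8031 ≈ 14.425 mcg/mL.
One interval later, Cmin,ss = Cmax,ss·e^(−kτ) ≈ 14.425 × 0.4454 ≈ 6.425 mcg/mL.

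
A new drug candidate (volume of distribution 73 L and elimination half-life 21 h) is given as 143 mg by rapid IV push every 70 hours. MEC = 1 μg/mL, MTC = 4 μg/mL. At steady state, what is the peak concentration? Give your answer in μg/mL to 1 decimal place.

2.2 μg/mL

Over one 70-h interval, 70/21 ≈ 3.3333 half-lives elapse, leaving f ≈ 0.0992 of each dose.
At steady state, accumulation factor R = 1/(1 − e^(−kτ)) ≈ 1.1101.
Each bolus raises the concentration by D/Vd = 143/73 ≈ 1.959 μg/mL.
Steady-state peak Cmax,ss = C₀·R ≈ 1.959 × 1.1101 ≈ 2.175 μg/mL.
Peak 2.2 μg/mL vs MTC 4 μg/mL: below toxic threshold.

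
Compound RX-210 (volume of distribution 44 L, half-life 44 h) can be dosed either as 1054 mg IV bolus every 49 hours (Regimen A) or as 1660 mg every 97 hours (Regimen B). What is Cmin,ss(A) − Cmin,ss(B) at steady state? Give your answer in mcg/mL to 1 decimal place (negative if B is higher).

Regimen A: f = (1/2)^(49/44) ≈ 0.4621; Cmin,ss = (1054/44)·f/(1−f) ≈ 20.579 mcg/mL.
Regimen B: f = (1/2)^(97/44) ≈ 0.2170; Cmin,ss = (1660/44)·f/(1−f) ≈ 10.456 mcg/mL.
Difference ≈ 20.579 − 10.456 ≈ 10.123 mcg/mL.

10.1 mcg/mL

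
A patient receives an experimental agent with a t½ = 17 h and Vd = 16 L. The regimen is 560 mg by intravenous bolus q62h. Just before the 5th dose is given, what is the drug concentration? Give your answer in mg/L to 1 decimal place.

f = (1/2)^(τ/t½) = (1/2)^(62/17) ≈ 0.0798.
C₀ = D/Vd = 560/16 ≈ 35.000 mg/L.
Before the 5th dose, 4 doses have been given. Superposition: Cmin = C₀·(f + f² + … + f^4).
≈ 35.000 × (0.0798 + 0.0064 + 0.0005 + 0.0000) ≈ 35.000 × 0.0867 ≈ 3.034 mg/L.

3.0 mg/L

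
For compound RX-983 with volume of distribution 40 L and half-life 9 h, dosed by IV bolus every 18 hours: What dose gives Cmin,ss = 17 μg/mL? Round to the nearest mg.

2040 mg

τ/t½ = 18/9 ≈ 2, so f = (1/2)^(18/9) ≈ 0.250000.
Cmin,ss = (D/Vd)·f/(1−f), so D = Cmin,ss·Vd·(1−f)/f.
D = 17 × 40 × (1−f)/f ≈ 17 × 40 × 3.00000 ≈ 2040.00 mg.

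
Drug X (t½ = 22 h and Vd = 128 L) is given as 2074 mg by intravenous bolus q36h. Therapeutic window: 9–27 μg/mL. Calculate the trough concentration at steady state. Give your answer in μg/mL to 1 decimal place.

7.7 μg/mL

τ/t½ = 36/22 ≈ 1.6364, so fraction remaining f = (1/2)^(36/22) ≈ 0.3217.
Accumulation ratio R = 1/(1 − f) ≈ 1/0.6783 ≈ 1.4743.
Single-dose peak C₀ = D/Vd = 2074/128 ≈ 16.203 μg/mL.
Steady-state peak Cmax,ss = C₀·R ≈ 16.203 × 1.4743 ≈ 23.888 μg/mL.
Steady-state trough Cmin,ss = Cmax,ss·f ≈ 23.888 × 0.3217 ≈ 7.685 μg/mL.
Trough 7.7 μg/mL vs MEC 9 μg/mL: subtherapeutic.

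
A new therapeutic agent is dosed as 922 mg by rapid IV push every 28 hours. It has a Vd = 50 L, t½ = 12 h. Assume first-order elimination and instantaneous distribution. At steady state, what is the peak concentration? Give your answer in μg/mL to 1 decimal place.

τ/t½ = 28/12 ≈ 2.3333, so fraction remaining f = (1/2)^(28/12) ≈ 0.1984.
At steady state, accumulation factor R = 1/(1 − e^(−kτ)) ≈ 1.2475.
Single-dose peak C₀ = D/Vd = 922/50 ≈ 18.440 μg/mL.
Cmax,ss = C₀/(1 − f) ≈ 18.440/0.8016 ≈ 23.004 μg/mL.

23.0 μg/mL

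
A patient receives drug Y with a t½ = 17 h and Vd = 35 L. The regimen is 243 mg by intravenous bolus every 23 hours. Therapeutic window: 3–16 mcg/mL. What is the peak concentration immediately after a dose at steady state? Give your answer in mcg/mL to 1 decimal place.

11.4 mcg/mL

Over one 23-h interval, 23/17 ≈ 1.3529 half-lives elapse, leaving f ≈ 0.3915 of each dose.
At steady state, accumulation factor R = 1/(1 − e^(−kτ)) ≈ 1.6434.
Single-dose peak C₀ = D/Vd = 243/35 ≈ 6.943 mcg/mL.
Cmax,ss = C₀/(1 − f) ≈ 6.943/0.6085 ≈ 11.410 mcg/mL.
Peak 11.4 mcg/mL vs MTC 16 mcg/mL: below toxic threshold.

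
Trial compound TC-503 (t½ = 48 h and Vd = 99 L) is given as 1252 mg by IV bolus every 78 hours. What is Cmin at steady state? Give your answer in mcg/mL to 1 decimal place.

τ/t½ = 78/48 ≈ 1.625, so fraction remaining f = (1/2)^(78/48) ≈ 0.3242.
At steady state, accumulation factor R = 1/(1 − e^(−kτ)) ≈ 1.4797.
Each bolus raises the concentration by D/Vd = 1252/99 ≈ 12.646 mcg/mL.
Cmax,ss = C₀/(1 − f) ≈ 12.646/0.6758 ≈ 18.713 mcg/mL.
One interval later, Cmin,ss = Cmax,ss·e^(−kτ) ≈ 18.713 × 0.3242 ≈ 6.067 mcg/mL.

6.1 mcg/mL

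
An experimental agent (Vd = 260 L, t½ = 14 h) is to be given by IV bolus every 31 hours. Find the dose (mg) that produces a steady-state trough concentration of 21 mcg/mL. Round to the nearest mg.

19877 mg

τ/t½ = 31/14 ≈ 2.2143, so f = (1/2)^(31/14) ≈ 0.215493.
Cmin,ss = (D/Vd)·f/(1−f), so D = Cmin,ss·Vd·(1−f)/f.
D = 21 × 260 × (1−f)/f ≈ 21 × 260 × 3.64052 ≈ 19877.24 mg.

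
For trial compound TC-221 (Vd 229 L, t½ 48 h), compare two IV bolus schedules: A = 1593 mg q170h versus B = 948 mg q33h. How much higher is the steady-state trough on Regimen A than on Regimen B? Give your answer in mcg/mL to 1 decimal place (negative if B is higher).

-6.1 mcg/mL

Regimen A: f = (1/2)^(170/48) ≈ 0.0859; Cmin,ss = (1593/229)·f/(1−f) ≈ 0.654 mcg/mL.
Regimen B: f = (1/2)^(33/48) ≈ 0.6209; Cmin,ss = (948/229)·f/(1−f) ≈ 6.780 mcg/mL.
Difference ≈ 0.654 − 6.780 ≈ -6.126 mcg/mL.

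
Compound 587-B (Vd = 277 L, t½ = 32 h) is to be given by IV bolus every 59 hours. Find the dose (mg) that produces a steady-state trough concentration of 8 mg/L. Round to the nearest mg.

5738 mg

τ/t½ = 59/32 ≈ 1.8438, so f = (1/2)^(59/32) ≈ 0.278597.
Cmin,ss = (D/Vd)·f/(1−f), so D = Cmin,ss·Vd·(1−f)/f.
D = 8 × 277 × (1−f)/f ≈ 8 × 277 × 2.58941 ≈ 5738.13 mg.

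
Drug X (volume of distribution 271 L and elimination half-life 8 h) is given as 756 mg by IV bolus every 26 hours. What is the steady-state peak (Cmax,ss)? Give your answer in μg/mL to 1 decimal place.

Over one 26-h interval, 26/8 ≈ 3.25 half-lives elapse, leaving f ≈ 0.1051 of each dose.
Accumulation ratio R = 1/(1 − f) ≈ 1/0.8949 ≈ 1.1174.
Single-dose peak C₀ = D/Vd = 756/271 ≈ 2.790 μg/mL.
Steady-state peak Cmax,ss = C₀·R ≈ 2.790 × 1.1174 ≈ 3.118 μg/mL.

3.1 μg/mL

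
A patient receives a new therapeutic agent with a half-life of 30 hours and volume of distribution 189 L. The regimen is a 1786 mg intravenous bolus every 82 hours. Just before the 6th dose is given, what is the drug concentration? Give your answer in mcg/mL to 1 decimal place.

f = (1/2)^(τ/t½) = (1/2)^(82/30) ≈ 0.1504.
C₀ = D/Vd = 1786/189 ≈ 9.450 mcg/mL.
Before the 6th dose, 5 doses have been given. Superposition: Cmin = C₀·(f + f² + … + f^5).
≈ 9.450 × (0.1504 + 0.0226 + 0.0034 + 0.0005 + 0.0001) ≈ 9.450 × 0.1770 ≈ 1.673 mcg/mL.

1.7 mcg/mL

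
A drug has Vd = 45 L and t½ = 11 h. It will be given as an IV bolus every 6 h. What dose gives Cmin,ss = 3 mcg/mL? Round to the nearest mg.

τ/t½ = 6/11 ≈ 0.54545, so f = (1/2)^(6/11) ≈ 0.685175.
Cmin,ss = (D/Vd)·f/(1−f), so D = Cmin,ss·Vd·(1−f)/f.
D = 3 × 45 × (1−f)/f ≈ 3 × 45 × 0.45948 ≈ 62.03 mg.

62 mg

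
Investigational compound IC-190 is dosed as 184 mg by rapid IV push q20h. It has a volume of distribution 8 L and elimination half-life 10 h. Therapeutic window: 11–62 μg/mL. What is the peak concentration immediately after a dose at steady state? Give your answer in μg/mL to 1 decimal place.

The dosing interval is 2 half-lives, so f = 2^(−2) = 0.25.
Accumulation ratio R = 1/(1 − f) = 1/0.75 = 4/3.
Single-dose peak C₀ = D/Vd = 184/8 = 23 μg/mL.
Steady-state peak Cmax,ss = C₀·R = 23 × 4/3 ≈ 30.667 μg/mL.
Peak 30.7 μg/mL vs MTC 62 μg/mL: below toxic threshold.

30.7 μg/mL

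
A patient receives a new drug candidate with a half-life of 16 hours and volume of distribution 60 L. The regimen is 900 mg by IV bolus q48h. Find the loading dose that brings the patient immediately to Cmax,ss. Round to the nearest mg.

f = (1/2)^(48/16) ≈ 0.125000; accumulation ratio R = 1/(1−f) ≈ 1.14286.
Loading dose to hit Cmax,ss on first dose: D_load = D_maint·R ≈ 900 × 1.14286 ≈ 1028.57 mg.

1029 mg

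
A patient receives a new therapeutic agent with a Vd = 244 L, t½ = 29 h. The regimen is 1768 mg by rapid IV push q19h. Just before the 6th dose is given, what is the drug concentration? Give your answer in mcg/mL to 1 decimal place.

11.3 mcg/mL

f = (1/2)^(τ/t½) = (1/2)^(19/29) ≈ 0.6350.
C₀ = D/Vd = 1768/244 ≈ 7.246 mcg/mL.
Before the 6th dose, 5 doses have been given. Superposition: Cmin = C₀·(f + f² + … + f^5).
≈ 7.246 × (0.6350 + 0.4032 + 0.2560 + 0.1626 + 0.1032) ≈ 7.246 × 1.5600 ≈ 11.304 mcg/mL.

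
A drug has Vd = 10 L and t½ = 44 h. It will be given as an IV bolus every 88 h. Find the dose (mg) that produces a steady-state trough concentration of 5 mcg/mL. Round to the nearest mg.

150 mg

τ/t½ = 88/44 ≈ 2, so f = (1/2)^(88/44) ≈ 0.250000.
Cmin,ss = (D/Vd)·f/(1−f), so D = Cmin,ss·Vd·(1−f)/f.
D = 5 × 10 × (1−f)/f ≈ 5 × 10 × 3.00000 ≈ 150.00 mg.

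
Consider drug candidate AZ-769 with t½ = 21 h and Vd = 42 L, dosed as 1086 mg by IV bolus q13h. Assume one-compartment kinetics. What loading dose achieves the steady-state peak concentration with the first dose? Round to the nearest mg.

3113 mg

f = (1/2)^(13/21) ≈ 0.651101; accumulation ratio R = 1/(1−f) ≈ 2.86616.
Loading dose to hit Cmax,ss on first dose: D_load = D_maint·R ≈ 1086 × 2.86616 ≈ 3112.65 mg.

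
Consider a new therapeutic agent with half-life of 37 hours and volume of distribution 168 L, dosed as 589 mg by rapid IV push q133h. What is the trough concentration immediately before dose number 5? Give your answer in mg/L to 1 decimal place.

f = (1/2)^(τ/t½) = (1/2)^(133/37) ≈ 0.0828.
C₀ = D/Vd = 589/168 ≈ 3.506 mg/L.
Before the 5th dose, 4 doses have been given. Superposition: Cmin = C₀·(f + f² + … + f^4).
≈ 3.506 × (0.0828 + 0.0069 + 0.0006 + 0.0000) ≈ 3.506 × 0.0903 ≈ 0.317 mg/L.

0.3 mg/L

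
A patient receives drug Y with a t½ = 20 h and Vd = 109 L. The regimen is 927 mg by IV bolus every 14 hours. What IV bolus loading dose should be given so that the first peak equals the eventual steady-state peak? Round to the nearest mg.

2411 mg

f = (1/2)^(14/20) ≈ 0.615572; accumulation ratio R = 1/(1−f) ≈ 2.60127.
Loading dose to hit Cmax,ss on first dose: D_load = D_maint·R ≈ 927 × 2.60127 ≈ 2411.38 mg.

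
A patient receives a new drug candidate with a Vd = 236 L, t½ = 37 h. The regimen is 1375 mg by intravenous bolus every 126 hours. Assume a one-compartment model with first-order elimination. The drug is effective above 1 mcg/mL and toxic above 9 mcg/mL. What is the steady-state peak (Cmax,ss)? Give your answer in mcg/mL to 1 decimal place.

τ/t½ = 126/37 ≈ 3.4054, so fraction remaining f = (1/2)^(126/37) ≈ 0.0944.
Accumulation ratio R = 1/(1 − f) ≈ 1/0.9056 ≈ 1.1042.
Each bolus raises the concentration by D/Vd = 1375/236 ≈ 5.826 mcg/mL.
Cmax,ss = C₀/(1 − f) ≈ 5.826/0.9056 ≈ 6.433 mcg/mL.
Peak 6.4 mcg/mL vs MTC 9 mcg/mL: below toxic threshold.

6.4 mcg/mL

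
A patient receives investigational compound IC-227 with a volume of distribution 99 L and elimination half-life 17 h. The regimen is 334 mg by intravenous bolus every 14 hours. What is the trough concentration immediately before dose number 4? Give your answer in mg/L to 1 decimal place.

3.6 mg/L

f = (1/2)^(τ/t½) = (1/2)^(14/17) ≈ 0.5651.
C₀ = D/Vd = 334/99 ≈ 3.374 mg/L.
Before the 4th dose, 3 doses have been given. Superposition: Cmin = C₀·(f + f² + … + f^3).
≈ 3.374 × (0.5651 + 0.3193 + 0.1805) ≈ 3.374 × 1.0649 ≈ 3.593 mg/L.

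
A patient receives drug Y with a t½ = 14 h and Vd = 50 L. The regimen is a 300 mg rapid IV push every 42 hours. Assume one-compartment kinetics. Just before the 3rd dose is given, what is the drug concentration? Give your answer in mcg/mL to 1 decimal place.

f = (1/2)^(τ/t½) = (1/2)^(42/14) ≈ 0.1250.
C₀ = D/Vd = 300/50 ≈ 6.000 mcg/mL.
Before the 3rd dose, 2 doses have been given. Superposition: Cmin = C₀·(f + f²).
≈ 6.000 × (0.1250 + 0.0156) ≈ 6.000 × 0.1406 ≈ 0.844 mcg/mL.

0.8 mcg/mL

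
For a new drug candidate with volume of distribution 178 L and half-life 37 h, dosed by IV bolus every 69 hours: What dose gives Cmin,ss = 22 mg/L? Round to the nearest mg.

10347 mg

τ/t½ = 69/37 ≈ 1.8649, so f = (1/2)^(69/37) ≈ 0.274549.
Cmin,ss = (D/Vd)·f/(1−f), so D = Cmin,ss·Vd·(1−f)/f.
D = 22 × 178 × (1−f)/f ≈ 22 × 178 × 2.64234 ≈ 10347.40 mg.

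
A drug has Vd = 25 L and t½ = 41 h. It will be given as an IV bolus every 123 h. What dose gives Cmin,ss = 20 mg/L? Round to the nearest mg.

τ/t½ = 123/41 ≈ 3, so f = (1/2)^(123/41) ≈ 0.125000.
Cmin,ss = (D/Vd)·f/(1−f), so D = Cmin,ss·Vd·(1−f)/f.
D = 20 × 25 × (1−f)/f ≈ 20 × 25 × 7.00000 ≈ 3500.00 mg.

3500 mg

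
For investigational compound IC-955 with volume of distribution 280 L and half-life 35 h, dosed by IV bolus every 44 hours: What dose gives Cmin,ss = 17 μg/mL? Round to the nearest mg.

6617 mg

τ/t½ = 44/35 ≈ 1.2571, so f = (1/2)^(44/35) ≈ 0.418372.
Cmin,ss = (D/Vd)·f/(1−f), so D = Cmin,ss·Vd·(1−f)/f.
D = 17 × 280 × (1−f)/f ≈ 17 × 280 × 1.39022 ≈ 6617.45 mg.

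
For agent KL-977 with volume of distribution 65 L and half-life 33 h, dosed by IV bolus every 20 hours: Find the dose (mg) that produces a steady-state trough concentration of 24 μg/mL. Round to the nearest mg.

814 mg

τ/t½ = 20/33 ≈ 0.60606, so f = (1/2)^(20/33) ≈ 0.656988.
Cmin,ss = (D/Vd)·f/(1−f), so D = Cmin,ss·Vd·(1−f)/f.
D = 24 × 65 × (1−f)/f ≈ 24 × 65 × 0.52210 ≈ 814.48 mg.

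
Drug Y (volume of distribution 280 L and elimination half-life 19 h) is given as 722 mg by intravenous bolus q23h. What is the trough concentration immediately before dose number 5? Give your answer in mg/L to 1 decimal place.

1.9 mg/L

f = (1/2)^(τ/t½) = (1/2)^(23/19) ≈ 0.4321.
C₀ = D/Vd = 722/280 ≈ 2.579 mg/L.
Before the 5th dose, 4 doses have been given. Superposition: Cmin = C₀·(f + f² + … + f^4).
≈ 2.579 × (0.4321 + 0.1867 + 0.0807 + 0.0349) ≈ 2.579 × 0.7344 ≈ 1.894 mg/L.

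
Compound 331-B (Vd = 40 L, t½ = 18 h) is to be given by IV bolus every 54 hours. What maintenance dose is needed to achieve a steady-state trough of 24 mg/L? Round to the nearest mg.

6720 mg

τ/t½ = 54/18 ≈ 3, so f = (1/2)^(54/18) ≈ 0.125000.
Cmin,ss = (D/Vd)·f/(1−f), so D = Cmin,ss·Vd·(1−f)/f.
D = 24 × 40 × (1−f)/f ≈ 24 × 40 × 7.00000 ≈ 6720.00 mg.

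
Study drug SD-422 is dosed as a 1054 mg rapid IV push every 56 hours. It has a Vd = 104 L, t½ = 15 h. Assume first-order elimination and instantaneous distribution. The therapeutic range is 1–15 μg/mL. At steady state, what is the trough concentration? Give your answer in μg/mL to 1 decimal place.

0.8 μg/mL

k = ln2/t½ = ln2/15 ≈ 0.046210 h⁻¹; fraction remaining f = e^(−kτ) = e^(−0.046210×56) ≈ 0.0752.
Accumulation ratio R = 1/(1 − f) ≈ 1/0.9248 ≈ 1.0813.
Single-dose peak C₀ = D/Vd = 1054/104 ≈ 10.135 μg/mL.
Steady-state peak Cmax,ss = C₀·R ≈ 10.135 × 1.0813 ≈ 10.959 μg/mL.
One interval later, Cmin,ss = Cmax,ss·e^(−kτ) ≈ 10.959 × 0.0752 ≈ 0.824 μg/mL.
Trough 0.8 μg/mL vs MEC 1 μg/mL: subtherapeutic.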